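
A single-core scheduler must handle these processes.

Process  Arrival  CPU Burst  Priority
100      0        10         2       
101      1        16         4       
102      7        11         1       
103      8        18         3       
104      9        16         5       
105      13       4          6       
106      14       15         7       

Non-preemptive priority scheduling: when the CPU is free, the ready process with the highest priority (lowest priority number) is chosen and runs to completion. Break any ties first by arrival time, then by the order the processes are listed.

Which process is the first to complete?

Gantt: | 100 0-10 | 102 10-21 | 103 21-39 | 101 39-55 | 104 55-71 | 105 71-75 | 106 75-90 |
Completion: 100=10  101=55  102=21  103=39  104=71  105=75  106=90
Finish order: 100 → 102 → 103 → 101 → 104 → 105 → 106

100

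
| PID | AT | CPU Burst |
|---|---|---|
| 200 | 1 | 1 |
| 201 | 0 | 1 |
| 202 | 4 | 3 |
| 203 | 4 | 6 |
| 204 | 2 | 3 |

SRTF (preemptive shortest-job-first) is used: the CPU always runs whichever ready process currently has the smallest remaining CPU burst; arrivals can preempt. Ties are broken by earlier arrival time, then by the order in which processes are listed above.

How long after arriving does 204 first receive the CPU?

0

Schedule: | 201 0-1 | 200 1-2 | 204 2-5 | 202 5-8 | 203 8-14 |
Completion: 200=2  201=1  202=8  203=14  204=5
Turnaround (C−A): 200=1  201=1  202=4  203=10  204=3
Response(204) = first start − arrival = 2 − 2 = 0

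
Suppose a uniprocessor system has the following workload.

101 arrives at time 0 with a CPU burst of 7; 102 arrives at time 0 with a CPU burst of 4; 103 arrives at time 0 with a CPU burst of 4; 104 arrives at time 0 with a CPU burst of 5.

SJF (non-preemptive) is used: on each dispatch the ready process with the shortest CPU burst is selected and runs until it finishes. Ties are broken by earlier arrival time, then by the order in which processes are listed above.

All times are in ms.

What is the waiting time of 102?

0

Schedule: | 102 0-4 | 103 4-8 | 104 8-13 | 101 13-20 |
Completion: 101=20  102=4  103=8  104=13
Turnaround (C−A): 101=20  102=4  103=8  104=13
Waiting(102) = turnaround − burst = 4 − 4 = 0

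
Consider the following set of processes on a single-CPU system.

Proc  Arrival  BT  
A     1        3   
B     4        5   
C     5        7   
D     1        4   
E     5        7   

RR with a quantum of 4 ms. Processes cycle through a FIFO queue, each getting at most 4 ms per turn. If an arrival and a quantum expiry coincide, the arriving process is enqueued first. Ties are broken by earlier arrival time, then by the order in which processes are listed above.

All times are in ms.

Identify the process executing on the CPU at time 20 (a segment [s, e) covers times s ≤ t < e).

Timeline: | idle 0-1 | A 1-4 | D 4-8 | B 8-12 | C 12-16 | E 16-20 | B 20-21 | C 21-24 | E 24-27 |
Completion: A=4  B=21  C=24  D=8  E=27
Turnaround (C−A): A=3  B=17  C=19  D=7  E=22

B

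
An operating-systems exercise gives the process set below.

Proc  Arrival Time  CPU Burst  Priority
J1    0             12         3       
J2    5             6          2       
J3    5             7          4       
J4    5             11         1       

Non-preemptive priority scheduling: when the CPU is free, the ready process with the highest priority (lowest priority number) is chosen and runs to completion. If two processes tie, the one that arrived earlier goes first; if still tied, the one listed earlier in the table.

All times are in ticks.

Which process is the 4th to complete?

J3

Timeline: | J1 0-12 | J4 12-23 | J2 23-29 | J3 29-36 |
Completion: J1=12  J2=29  J3=36  J4=23
Finish order: J1 → J4 → J2 → J3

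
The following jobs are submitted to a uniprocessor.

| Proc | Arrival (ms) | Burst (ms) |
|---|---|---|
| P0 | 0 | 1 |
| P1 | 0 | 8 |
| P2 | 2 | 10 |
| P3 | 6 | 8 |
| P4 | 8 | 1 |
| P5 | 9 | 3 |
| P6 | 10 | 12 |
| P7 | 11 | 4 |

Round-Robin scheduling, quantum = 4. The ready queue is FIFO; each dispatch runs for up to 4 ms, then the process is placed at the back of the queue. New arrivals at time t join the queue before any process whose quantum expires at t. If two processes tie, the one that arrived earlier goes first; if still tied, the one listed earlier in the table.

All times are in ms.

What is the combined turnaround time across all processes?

Gantt: | P0 0-1 | P1 1-5 | P2 5-9 | P1 9-13 | P3 13-17 | P4 17-18 | P5 18-21 | P2 21-25 | P6 25-29 | P7 29-33 | P3 33-37 | P2 37-39 | P6 39-47 |
Completion: P0=1  P1=13  P2=39  P3=37  P4=18  P5=21  P6=47  P7=33
Turnaround (C−A): P0=1  P1=13  P2=37  P3=31  P4=10  P5=12  P6=37  P7=22
Turnaround = completion − arrival: P0=1, P1=13, P2=37, P3=31, P4=10, P5=12, P6=37, P7=22
Total turnaround = 1 + 13 + 37 + 31 + 10 + 12 + 37 + 22 = 163

163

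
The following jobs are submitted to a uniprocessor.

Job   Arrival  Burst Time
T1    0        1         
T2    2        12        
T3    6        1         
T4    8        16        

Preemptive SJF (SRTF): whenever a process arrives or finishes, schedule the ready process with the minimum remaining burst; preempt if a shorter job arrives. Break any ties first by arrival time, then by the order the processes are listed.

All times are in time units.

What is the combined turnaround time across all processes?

38

Timeline: | T1 0-1 | idle 1-2 | T2 2-6 | T3 6-7 | T2 7-15 | T4 15-31 |
Completion: T1=1  T2=15  T3=7  T4=31
Turnaround (C−A): T1=1  T2=13  T3=1  T4=23
Turnaround = completion − arrival: T1=1, T2=13, T3=1, T4=23
Total turnaround = 1 + 13 + 1 + 23 = 38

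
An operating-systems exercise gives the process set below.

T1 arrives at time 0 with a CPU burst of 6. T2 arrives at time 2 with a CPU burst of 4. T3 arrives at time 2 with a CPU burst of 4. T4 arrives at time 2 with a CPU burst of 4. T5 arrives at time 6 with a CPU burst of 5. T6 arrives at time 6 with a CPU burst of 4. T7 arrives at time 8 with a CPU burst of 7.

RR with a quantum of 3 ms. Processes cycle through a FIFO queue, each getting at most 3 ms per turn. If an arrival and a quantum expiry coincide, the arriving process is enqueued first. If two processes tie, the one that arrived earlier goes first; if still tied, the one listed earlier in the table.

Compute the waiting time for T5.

Schedule: | T1 0-3 | T2 3-6 | T3 6-9 | T4 9-12 | T1 12-15 | T5 15-18 | T6 18-21 | T2 21-22 | T7 22-25 | T3 25-26 | T4 26-27 | T5 27-29 | T6 29-30 | T7 30-34 |
Completion: T1=15  T2=22  T3=26  T4=27  T5=29  T6=30  T7=34
Turnaround (C−A): T1=15  T2=20  T3=24  T4=25  T5=23  T6=24  T7=26
Waiting(T5) = turnaround − burst = 23 − 5 = 18

18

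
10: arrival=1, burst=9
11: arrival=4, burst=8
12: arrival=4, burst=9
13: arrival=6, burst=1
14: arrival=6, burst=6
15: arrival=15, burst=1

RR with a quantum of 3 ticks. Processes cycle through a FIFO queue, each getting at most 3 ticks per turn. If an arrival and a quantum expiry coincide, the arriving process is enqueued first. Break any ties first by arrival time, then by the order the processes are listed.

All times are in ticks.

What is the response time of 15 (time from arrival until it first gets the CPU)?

11

Timeline: | idle 0-1 | 10 1-4 | 11 4-7 | 12 7-10 | 10 10-13 | 13 13-14 | 14 14-17 | 11 17-20 | 12 20-23 | 10 23-26 | 15 26-27 | 14 27-30 | 11 30-32 | 12 32-35 |
Completion: 10=26  11=32  12=35  13=14  14=30  15=27
Turnaround (C−A): 10=25  11=28  12=31  13=8  14=24  15=12
Response(15) = first start − arrival = 26 − 15 = 11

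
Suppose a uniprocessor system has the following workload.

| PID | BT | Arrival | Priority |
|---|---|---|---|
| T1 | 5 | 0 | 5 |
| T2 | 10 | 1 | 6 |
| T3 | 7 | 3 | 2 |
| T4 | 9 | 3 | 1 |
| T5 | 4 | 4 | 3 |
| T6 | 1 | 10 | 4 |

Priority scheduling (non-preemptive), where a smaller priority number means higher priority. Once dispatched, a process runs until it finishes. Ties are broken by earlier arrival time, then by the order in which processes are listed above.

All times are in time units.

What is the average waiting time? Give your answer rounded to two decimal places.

11.67

Timeline: | T1 0-5 | T4 5-14 | T3 14-21 | T5 21-25 | T6 25-26 | T2 26-36 |
Completion: T1=5  T2=36  T3=21  T4=14  T5=25  T6=26
Turnaround (C−A): T1=5  T2=35  T3=18  T4=11  T5=21  T6=16
Waiting times: T1=0, T2=25, T3=11, T4=2, T5=17, T6=15
Average waiting = (0+25+11+2+17+15) / 6 = 70/6 = 11.67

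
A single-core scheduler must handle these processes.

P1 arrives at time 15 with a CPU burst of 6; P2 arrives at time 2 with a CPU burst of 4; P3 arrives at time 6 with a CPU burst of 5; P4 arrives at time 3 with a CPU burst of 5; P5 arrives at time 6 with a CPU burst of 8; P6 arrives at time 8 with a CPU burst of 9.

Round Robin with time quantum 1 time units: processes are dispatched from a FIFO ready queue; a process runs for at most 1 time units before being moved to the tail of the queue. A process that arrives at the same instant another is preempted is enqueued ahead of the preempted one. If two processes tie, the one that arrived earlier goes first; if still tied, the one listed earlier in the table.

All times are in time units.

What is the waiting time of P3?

Gantt: | idle 0-2 | P2 2-3 | P4 3-4 | P2 4-5 | P4 5-6 | P2 6-7 | P3 7-8 | P5 8-9 | P4 9-10 | P2 10-11 | P6 11-12 | P3 12-13 | P5 13-14 | P4 14-15 | P6 15-16 | P3 16-17 | P5 17-18 | P1 18-19 | P4 19-20 | P6 20-21 | P3 21-22 | P5 22-23 | P1 23-24 | P6 24-25 | P3 25-26 | P5 26-27 | P1 27-28 | P6 28-29 | P5 29-30 | P1 30-31 | P6 31-32 | P5 32-33 | P1 33-34 | P6 34-35 | P5 35-36 | P1 36-37 | P6 37-39 |
Completion: P1=37  P2=11  P3=26  P4=20  P5=36  P6=39
Turnaround (C−A): P1=22  P2=9  P3=20  P4=17  P5=30  P6=31
Waiting(P3) = turnaround − burst = 20 − 5 = 15

15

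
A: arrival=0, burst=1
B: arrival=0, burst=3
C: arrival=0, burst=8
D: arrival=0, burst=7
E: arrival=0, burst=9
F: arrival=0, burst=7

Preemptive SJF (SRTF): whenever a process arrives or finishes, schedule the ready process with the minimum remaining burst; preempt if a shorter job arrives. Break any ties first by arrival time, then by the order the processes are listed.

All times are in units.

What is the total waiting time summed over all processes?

60

Schedule: | A 0-1 | B 1-4 | D 4-11 | F 11-18 | C 18-26 | E 26-35 |
Completion: A=1  B=4  C=26  D=11  E=35  F=18
Waiting = turnaround − burst: A=0, B=1, C=18, D=4, E=26, F=11
Total waiting = 0 + 1 + 18 + 4 + 26 + 11 = 60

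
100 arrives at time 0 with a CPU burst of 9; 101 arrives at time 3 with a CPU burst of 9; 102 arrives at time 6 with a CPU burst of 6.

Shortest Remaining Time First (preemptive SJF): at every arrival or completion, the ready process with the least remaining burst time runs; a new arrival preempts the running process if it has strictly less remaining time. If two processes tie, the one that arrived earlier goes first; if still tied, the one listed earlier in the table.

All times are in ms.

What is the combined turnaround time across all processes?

Gantt: | 100 0-9 | 102 9-15 | 101 15-24 |
Completion: 100=9  101=24  102=15
Turnaround (C−A): 100=9  101=21  102=9
Turnaround = completion − arrival: 100=9, 101=21, 102=9
Total turnaround = 9 + 21 + 9 = 39

39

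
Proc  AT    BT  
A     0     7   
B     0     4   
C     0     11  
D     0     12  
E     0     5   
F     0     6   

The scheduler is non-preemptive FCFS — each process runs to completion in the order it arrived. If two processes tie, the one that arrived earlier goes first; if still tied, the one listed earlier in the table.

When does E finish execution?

39

Timeline: | A 0-7 | B 7-11 | C 11-22 | D 22-34 | E 34-39 | F 39-45 |
Completion: A=7  B=11  C=22  D=34  E=39  F=45
Turnaround (C−A): A=7  B=11  C=22  D=34  E=39  F=45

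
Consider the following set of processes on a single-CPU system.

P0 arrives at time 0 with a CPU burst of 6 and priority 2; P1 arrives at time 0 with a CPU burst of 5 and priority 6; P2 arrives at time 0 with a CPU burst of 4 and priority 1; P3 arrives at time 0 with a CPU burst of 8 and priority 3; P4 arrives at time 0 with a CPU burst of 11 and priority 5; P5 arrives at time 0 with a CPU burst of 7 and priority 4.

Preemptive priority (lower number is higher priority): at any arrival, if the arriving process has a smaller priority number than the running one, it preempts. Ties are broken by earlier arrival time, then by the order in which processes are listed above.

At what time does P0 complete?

10

Schedule: | P2 0-4 | P0 4-10 | P3 10-18 | P5 18-25 | P4 25-36 | P1 36-41 |
Completion: P0=10  P1=41  P2=4  P3=18  P4=36  P5=25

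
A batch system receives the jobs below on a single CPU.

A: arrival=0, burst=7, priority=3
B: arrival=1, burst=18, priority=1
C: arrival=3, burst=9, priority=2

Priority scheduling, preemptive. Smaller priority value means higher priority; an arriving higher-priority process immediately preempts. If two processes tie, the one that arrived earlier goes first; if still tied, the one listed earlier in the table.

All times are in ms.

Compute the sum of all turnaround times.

Schedule: | A 0-1 | B 1-19 | C 19-28 | A 28-34 |
Completion: A=34  B=19  C=28
Turnaround (C−A): A=34  B=18  C=25
Turnaround = completion − arrival: A=34, B=18, C=25
Total turnaround = 34 + 18 + 25 = 77

77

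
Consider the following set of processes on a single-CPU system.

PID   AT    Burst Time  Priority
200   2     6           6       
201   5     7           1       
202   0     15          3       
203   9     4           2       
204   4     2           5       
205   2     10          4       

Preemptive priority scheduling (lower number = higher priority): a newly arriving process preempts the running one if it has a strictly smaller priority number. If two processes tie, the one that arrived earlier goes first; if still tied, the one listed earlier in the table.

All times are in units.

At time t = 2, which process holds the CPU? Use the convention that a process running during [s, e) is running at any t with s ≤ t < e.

202

Schedule: | 202 0-5 | 201 5-12 | 203 12-16 | 202 16-26 | 205 26-36 | 204 36-38 | 200 38-44 |
Completion: 200=44  201=12  202=26  203=16  204=38  205=36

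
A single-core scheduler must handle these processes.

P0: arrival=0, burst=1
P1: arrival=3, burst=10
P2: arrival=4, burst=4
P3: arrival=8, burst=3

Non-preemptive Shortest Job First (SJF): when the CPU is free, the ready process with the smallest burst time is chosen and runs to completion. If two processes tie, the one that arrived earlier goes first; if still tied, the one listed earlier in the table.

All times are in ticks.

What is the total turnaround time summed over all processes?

Timeline: | P0 0-1 | idle 1-3 | P1 3-13 | P3 13-16 | P2 16-20 |
Completion: P0=1  P1=13  P2=20  P3=16
Turnaround (C−A): P0=1  P1=10  P2=16  P3=8
Turnaround = completion − arrival: P0=1, P1=10, P2=16, P3=8
Total turnaround = 1 + 10 + 16 + 8 = 35

35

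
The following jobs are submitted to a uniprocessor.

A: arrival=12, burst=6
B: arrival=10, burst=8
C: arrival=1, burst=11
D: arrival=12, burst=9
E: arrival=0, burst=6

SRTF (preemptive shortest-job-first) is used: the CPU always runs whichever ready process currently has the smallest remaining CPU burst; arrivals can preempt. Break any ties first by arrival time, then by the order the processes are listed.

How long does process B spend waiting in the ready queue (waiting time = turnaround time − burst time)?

Gantt: | E 0-6 | C 6-17 | A 17-23 | B 23-31 | D 31-40 |
Completion: A=23  B=31  C=17  D=40  E=6
Waiting(B) = turnaround − burst = 21 − 8 = 13

13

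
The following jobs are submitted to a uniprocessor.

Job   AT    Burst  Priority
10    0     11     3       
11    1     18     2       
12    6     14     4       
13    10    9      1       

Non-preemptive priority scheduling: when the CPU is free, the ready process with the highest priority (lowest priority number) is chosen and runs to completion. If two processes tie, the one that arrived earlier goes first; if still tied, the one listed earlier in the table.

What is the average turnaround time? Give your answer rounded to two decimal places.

Schedule: | 10 0-11 | 13 11-20 | 11 20-38 | 12 38-52 |
Completion: 10=11  11=38  12=52  13=20
Turnaround (C−A): 10=11  11=37  12=46  13=10
Turnaround times: 10=11, 11=37, 12=46, 13=10
Average turnaround = (11+37+46+10) / 4 = 104/4 = 26.00

26.00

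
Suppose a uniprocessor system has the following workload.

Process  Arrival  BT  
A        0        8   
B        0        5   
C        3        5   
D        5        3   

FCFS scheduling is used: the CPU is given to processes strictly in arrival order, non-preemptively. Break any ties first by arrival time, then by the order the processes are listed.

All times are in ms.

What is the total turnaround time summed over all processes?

52

Gantt: | A 0-8 | B 8-13 | C 13-18 | D 18-21 |
Completion: A=8  B=13  C=18  D=21
Turnaround (C−A): A=8  B=13  C=15  D=16
Turnaround = completion − arrival: A=8, B=13, C=15, D=16
Total turnaround = 8 + 13 + 15 + 16 = 52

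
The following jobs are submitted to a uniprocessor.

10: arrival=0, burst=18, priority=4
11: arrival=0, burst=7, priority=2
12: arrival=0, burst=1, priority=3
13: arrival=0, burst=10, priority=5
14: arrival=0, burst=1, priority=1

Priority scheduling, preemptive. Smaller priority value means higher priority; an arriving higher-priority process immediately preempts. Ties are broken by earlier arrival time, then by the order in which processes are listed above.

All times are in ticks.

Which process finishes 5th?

13

Timeline: | 14 0-1 | 11 1-8 | 12 8-9 | 10 9-27 | 13 27-37 |
Completion: 10=27  11=8  12=9  13=37  14=1
Turnaround (C−A): 10=27  11=8  12=9  13=37  14=1
Finish order: 14 → 11 → 12 → 10 → 13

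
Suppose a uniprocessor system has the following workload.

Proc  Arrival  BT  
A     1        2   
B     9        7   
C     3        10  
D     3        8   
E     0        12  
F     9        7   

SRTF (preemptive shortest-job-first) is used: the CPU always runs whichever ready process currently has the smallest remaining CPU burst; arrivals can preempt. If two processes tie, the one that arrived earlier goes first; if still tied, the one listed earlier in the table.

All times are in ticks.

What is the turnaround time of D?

Timeline: | E 0-1 | A 1-3 | D 3-11 | B 11-18 | F 18-25 | C 25-35 | E 35-46 |
Completion: A=3  B=18  C=35  D=11  E=46  F=25
Turnaround (C−A): A=2  B=9  C=32  D=8  E=46  F=16
Turnaround(D) = completion − arrival = 11 − 3 = 8

8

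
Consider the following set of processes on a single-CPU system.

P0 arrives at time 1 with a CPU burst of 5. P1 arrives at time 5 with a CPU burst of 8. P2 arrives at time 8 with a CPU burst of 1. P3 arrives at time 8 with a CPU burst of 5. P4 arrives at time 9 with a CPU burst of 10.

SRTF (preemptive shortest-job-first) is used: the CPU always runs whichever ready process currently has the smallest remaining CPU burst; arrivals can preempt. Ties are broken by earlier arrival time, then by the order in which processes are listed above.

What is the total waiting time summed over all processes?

19

Schedule: | idle 0-1 | P0 1-6 | P1 6-8 | P2 8-9 | P3 9-14 | P1 14-20 | P4 20-30 |
Completion: P0=6  P1=20  P2=9  P3=14  P4=30
Turnaround (C−A): P0=5  P1=15  P2=1  P3=6  P4=21
Waiting = turnaround − burst: P0=0, P1=7, P2=0, P3=1, P4=11
Total waiting = 0 + 7 + 0 + 1 + 11 = 19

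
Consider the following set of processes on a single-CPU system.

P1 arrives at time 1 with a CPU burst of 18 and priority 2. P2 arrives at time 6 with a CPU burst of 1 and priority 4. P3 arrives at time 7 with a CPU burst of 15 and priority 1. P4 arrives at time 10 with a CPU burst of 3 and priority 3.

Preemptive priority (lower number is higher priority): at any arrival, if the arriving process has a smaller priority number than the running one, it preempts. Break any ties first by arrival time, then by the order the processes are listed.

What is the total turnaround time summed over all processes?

107

Gantt: | idle 0-1 | P1 1-7 | P3 7-22 | P1 22-34 | P4 34-37 | P2 37-38 |
Completion: P1=34  P2=38  P3=22  P4=37
Turnaround = completion − arrival: P1=33, P2=32, P3=15, P4=27
Total turnaround = 33 + 32 + 15 + 27 = 107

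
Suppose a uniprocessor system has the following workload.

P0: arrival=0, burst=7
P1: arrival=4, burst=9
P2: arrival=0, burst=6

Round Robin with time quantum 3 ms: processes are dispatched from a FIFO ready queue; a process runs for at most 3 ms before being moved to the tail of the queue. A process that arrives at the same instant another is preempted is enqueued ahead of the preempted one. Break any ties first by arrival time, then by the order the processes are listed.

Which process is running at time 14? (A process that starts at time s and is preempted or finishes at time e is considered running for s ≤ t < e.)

P2

Timeline: | P0 0-3 | P2 3-6 | P0 6-9 | P1 9-12 | P2 12-15 | P0 15-16 | P1 16-22 |
Completion: P0=16  P1=22  P2=15
Turnaround (C−A): P0=16  P1=18  P2=15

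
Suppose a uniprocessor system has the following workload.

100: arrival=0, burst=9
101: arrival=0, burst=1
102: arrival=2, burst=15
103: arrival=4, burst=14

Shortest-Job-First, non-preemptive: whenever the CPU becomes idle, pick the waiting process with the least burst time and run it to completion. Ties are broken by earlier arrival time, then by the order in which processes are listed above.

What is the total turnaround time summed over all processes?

Schedule: | 101 0-1 | 100 1-10 | 103 10-24 | 102 24-39 |
Completion: 100=10  101=1  102=39  103=24
Turnaround (C−A): 100=10  101=1  102=37  103=20
Turnaround = completion − arrival: 100=10, 101=1, 102=37, 103=20
Total turnaround = 10 + 1 + 37 + 20 = 68

68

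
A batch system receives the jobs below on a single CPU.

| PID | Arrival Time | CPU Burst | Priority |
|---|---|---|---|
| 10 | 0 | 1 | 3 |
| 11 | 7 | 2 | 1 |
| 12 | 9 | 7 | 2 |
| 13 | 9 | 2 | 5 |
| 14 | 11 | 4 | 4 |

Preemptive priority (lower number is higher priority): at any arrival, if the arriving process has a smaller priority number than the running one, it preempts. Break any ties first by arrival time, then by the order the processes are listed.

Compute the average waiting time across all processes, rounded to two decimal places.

Schedule: | 10 0-1 | idle 1-7 | 11 7-9 | 12 9-16 | 14 16-20 | 13 20-22 |
Completion: 10=1  11=9  12=16  13=22  14=20
Turnaround (C−A): 10=1  11=2  12=7  13=13  14=9
Waiting times: 10=0, 11=0, 12=0, 13=11, 14=5
Average waiting = (0+0+0+11+5) / 5 = 16/5 = 3.20

3.20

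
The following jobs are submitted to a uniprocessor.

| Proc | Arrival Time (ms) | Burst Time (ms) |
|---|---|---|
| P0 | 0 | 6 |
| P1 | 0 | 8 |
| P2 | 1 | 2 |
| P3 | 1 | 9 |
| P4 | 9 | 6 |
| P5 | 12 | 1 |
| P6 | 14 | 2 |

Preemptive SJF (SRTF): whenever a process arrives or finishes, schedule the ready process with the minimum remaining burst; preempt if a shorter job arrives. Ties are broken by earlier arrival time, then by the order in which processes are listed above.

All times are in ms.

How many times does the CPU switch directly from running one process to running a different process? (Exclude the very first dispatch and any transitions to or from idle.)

9

Schedule: | P0 0-1 | P2 1-3 | P0 3-8 | P1 8-9 | P4 9-12 | P5 12-13 | P4 13-16 | P6 16-18 | P1 18-25 | P3 25-34 |
Completion: P0=8  P1=25  P2=3  P3=34  P4=16  P5=13  P6=18
Turnaround (C−A): P0=8  P1=25  P2=2  P3=33  P4=7  P5=1  P6=4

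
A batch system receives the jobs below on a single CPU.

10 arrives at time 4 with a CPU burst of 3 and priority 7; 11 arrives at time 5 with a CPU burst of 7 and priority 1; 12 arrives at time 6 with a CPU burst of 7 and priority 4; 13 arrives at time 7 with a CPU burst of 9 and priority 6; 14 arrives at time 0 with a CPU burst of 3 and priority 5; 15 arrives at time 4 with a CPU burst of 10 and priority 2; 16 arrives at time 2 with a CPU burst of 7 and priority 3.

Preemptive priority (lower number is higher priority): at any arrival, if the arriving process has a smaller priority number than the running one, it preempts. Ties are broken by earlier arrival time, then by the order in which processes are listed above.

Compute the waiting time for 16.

17

Timeline: | 14 0-2 | 16 2-4 | 15 4-5 | 11 5-12 | 15 12-21 | 16 21-26 | 12 26-33 | 14 33-34 | 13 34-43 | 10 43-46 |
Completion: 10=46  11=12  12=33  13=43  14=34  15=21  16=26
Turnaround (C−A): 10=42  11=7  12=27  13=36  14=34  15=17  16=24
Waiting(16) = turnaround − burst = 24 − 7 = 17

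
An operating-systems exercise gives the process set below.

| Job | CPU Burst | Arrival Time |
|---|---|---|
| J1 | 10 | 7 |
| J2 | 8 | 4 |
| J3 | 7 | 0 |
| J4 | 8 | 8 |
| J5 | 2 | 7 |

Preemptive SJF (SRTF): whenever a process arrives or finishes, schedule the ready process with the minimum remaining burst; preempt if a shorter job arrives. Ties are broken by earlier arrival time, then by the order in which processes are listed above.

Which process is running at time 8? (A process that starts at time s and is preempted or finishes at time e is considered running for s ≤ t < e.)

J5

Gantt: | J3 0-7 | J5 7-9 | J2 9-17 | J4 17-25 | J1 25-35 |
Completion: J1=35  J2=17  J3=7  J4=25  J5=9
Turnaround (C−A): J1=28  J2=13  J3=7  J4=17  J5=2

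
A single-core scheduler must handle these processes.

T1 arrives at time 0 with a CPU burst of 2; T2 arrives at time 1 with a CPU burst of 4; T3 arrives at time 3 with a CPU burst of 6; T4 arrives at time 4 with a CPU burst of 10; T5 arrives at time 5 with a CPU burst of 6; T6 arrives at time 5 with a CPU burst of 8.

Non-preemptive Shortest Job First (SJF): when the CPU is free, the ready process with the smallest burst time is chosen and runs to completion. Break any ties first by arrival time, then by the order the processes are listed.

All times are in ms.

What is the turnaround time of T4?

Timeline: | T1 0-2 | T2 2-6 | T3 6-12 | T5 12-18 | T6 18-26 | T4 26-36 |
Completion: T1=2  T2=6  T3=12  T4=36  T5=18  T6=26
Turnaround (C−A): T1=2  T2=5  T3=9  T4=32  T5=13  T6=21
Turnaround(T4) = completion − arrival = 36 − 4 = 32

32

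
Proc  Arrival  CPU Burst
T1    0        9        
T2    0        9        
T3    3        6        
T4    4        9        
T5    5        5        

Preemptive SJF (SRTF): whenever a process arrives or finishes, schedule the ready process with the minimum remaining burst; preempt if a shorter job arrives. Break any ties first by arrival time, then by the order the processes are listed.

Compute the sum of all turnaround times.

98

Gantt: | T1 0-9 | T5 9-14 | T3 14-20 | T2 20-29 | T4 29-38 |
Completion: T1=9  T2=29  T3=20  T4=38  T5=14
Turnaround = completion − arrival: T1=9, T2=29, T3=17, T4=34, T5=9
Total turnaround = 9 + 29 + 17 + 34 + 9 = 98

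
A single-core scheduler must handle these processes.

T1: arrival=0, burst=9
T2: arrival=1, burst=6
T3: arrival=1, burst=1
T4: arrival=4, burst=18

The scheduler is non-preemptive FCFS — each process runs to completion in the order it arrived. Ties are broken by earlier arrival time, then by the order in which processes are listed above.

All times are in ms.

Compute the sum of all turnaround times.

Schedule: | T1 0-9 | T2 9-15 | T3 15-16 | T4 16-34 |
Completion: T1=9  T2=15  T3=16  T4=34
Turnaround (C−A): T1=9  T2=14  T3=15  T4=30
Turnaround = completion − arrival: T1=9, T2=14, T3=15, T4=30
Total turnaround = 9 + 14 + 15 + 30 = 68

68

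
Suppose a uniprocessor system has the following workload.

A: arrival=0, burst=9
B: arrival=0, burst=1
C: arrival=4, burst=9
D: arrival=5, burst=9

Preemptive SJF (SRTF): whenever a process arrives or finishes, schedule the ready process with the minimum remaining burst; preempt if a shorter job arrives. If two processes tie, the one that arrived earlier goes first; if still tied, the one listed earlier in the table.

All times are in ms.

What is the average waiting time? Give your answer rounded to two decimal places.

Timeline: | B 0-1 | A 1-10 | C 10-19 | D 19-28 |
Completion: A=10  B=1  C=19  D=28
Turnaround (C−A): A=10  B=1  C=15  D=23
Waiting times: A=1, B=0, C=6, D=14
Average waiting = (1+0+6+14) / 4 = 21/4 = 5.25

5.25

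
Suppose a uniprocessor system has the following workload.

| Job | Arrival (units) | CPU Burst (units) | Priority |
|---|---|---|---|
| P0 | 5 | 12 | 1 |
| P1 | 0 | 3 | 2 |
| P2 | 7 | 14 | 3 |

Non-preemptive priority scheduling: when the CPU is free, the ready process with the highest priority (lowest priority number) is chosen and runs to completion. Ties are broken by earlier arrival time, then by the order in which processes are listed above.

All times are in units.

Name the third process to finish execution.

P2

Timeline: | P1 0-3 | idle 3-5 | P0 5-17 | P2 17-31 |
Completion: P0=17  P1=3  P2=31
Finish order: P1 → P0 → P2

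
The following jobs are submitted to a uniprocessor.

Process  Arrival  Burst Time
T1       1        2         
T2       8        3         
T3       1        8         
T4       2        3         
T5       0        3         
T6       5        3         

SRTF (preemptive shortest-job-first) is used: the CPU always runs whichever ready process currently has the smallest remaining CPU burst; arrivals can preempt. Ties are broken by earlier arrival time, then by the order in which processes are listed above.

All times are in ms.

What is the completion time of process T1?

Timeline: | T5 0-3 | T1 3-5 | T4 5-8 | T6 8-11 | T2 11-14 | T3 14-22 |
Completion: T1=5  T2=14  T3=22  T4=8  T5=3  T6=11
Turnaround (C−A): T1=4  T2=6  T3=21  T4=6  T5=3  T6=6

5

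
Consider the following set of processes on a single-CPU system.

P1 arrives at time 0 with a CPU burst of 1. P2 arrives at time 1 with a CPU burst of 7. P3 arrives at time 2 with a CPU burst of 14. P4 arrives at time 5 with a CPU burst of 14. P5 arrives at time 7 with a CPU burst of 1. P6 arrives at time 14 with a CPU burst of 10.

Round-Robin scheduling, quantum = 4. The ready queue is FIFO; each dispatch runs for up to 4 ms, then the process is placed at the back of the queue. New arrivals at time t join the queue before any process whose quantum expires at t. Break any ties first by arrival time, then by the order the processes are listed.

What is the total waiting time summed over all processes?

Gantt: | P1 0-1 | P2 1-5 | P3 5-9 | P4 9-13 | P2 13-16 | P5 16-17 | P3 17-21 | P4 21-25 | P6 25-29 | P3 29-33 | P4 33-37 | P6 37-41 | P3 41-43 | P4 43-45 | P6 45-47 |
Completion: P1=1  P2=16  P3=43  P4=45  P5=17  P6=47
Waiting = turnaround − burst: P1=0, P2=8, P3=27, P4=26, P5=9, P6=23
Total waiting = 0 + 8 + 27 + 26 + 9 + 23 = 93

93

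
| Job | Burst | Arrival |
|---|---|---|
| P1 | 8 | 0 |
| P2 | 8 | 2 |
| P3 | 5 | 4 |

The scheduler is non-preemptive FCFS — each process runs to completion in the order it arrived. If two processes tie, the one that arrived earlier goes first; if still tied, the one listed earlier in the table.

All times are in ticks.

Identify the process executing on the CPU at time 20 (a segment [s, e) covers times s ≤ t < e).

P3

Timeline: | P1 0-8 | P2 8-16 | P3 16-21 |
Completion: P1=8  P2=16  P3=21
Turnaround (C−A): P1=8  P2=14  P3=17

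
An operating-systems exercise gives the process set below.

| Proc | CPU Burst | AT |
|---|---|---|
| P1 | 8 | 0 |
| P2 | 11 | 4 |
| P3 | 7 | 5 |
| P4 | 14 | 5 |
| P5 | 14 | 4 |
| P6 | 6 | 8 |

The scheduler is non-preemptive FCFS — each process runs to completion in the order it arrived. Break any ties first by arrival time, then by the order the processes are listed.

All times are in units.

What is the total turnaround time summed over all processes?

Gantt: | P1 0-8 | P2 8-19 | P5 19-33 | P3 33-40 | P4 40-54 | P6 54-60 |
Completion: P1=8  P2=19  P3=40  P4=54  P5=33  P6=60
Turnaround (C−A): P1=8  P2=15  P3=35  P4=49  P5=29  P6=52
Turnaround = completion − arrival: P1=8, P2=15, P3=35, P4=49, P5=29, P6=52
Total turnaround = 8 + 15 + 35 + 49 + 29 + 52 = 188

188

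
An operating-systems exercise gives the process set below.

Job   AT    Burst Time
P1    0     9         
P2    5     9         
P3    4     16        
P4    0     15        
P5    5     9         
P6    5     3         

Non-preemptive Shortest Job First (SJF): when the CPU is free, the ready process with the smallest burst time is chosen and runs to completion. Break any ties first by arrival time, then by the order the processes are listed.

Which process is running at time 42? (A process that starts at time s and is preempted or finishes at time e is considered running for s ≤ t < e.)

P4

Gantt: | P1 0-9 | P6 9-12 | P2 12-21 | P5 21-30 | P4 30-45 | P3 45-61 |
Completion: P1=9  P2=21  P3=61  P4=45  P5=30  P6=12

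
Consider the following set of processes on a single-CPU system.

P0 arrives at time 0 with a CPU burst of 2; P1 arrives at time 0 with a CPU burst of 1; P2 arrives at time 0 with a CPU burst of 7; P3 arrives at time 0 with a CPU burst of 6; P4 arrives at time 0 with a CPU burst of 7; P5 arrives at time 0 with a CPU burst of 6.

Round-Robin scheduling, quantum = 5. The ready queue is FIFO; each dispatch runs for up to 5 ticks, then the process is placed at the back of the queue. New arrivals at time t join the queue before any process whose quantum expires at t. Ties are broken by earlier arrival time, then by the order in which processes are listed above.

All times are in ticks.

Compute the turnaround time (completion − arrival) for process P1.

Schedule: | P0 0-2 | P1 2-3 | P2 3-8 | P3 8-13 | P4 13-18 | P5 18-23 | P2 23-25 | P3 25-26 | P4 26-28 | P5 28-29 |
Completion: P0=2  P1=3  P2=25  P3=26  P4=28  P5=29
Turnaround (C−A): P0=2  P1=3  P2=25  P3=26  P4=28  P5=29
Turnaround(P1) = completion − arrival = 3 − 0 = 3

3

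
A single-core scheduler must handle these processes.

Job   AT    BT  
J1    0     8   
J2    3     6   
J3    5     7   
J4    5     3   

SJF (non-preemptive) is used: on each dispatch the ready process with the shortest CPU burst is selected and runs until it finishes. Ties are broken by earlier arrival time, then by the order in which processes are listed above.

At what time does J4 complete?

Schedule: | J1 0-8 | J4 8-11 | J2 11-17 | J3 17-24 |
Completion: J1=8  J2=17  J3=24  J4=11
Turnaround (C−A): J1=8  J2=14  J3=19  J4=6

11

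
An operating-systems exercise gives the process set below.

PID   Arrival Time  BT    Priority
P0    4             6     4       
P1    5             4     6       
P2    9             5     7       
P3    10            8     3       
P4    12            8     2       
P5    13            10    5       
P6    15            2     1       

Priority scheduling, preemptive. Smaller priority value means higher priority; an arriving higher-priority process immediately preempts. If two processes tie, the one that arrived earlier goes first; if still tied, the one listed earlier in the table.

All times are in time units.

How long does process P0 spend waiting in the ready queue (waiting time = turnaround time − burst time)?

Gantt: | idle 0-4 | P0 4-10 | P3 10-12 | P4 12-15 | P6 15-17 | P4 17-22 | P3 22-28 | P5 28-38 | P1 38-42 | P2 42-47 |
Completion: P0=10  P1=42  P2=47  P3=28  P4=22  P5=38  P6=17
Waiting(P0) = turnaround − burst = 6 − 6 = 0

0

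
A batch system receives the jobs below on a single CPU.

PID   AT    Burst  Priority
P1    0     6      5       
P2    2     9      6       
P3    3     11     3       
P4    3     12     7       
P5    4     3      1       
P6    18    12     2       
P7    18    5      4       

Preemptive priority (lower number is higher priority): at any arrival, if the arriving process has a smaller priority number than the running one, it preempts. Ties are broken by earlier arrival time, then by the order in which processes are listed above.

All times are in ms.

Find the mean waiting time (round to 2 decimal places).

Timeline: | P1 0-3 | P3 3-4 | P5 4-7 | P3 7-17 | P1 17-18 | P6 18-30 | P7 30-35 | P1 35-37 | P2 37-46 | P4 46-58 |
Completion: P1=37  P2=46  P3=17  P4=58  P5=7  P6=30  P7=35
Turnaround (C−A): P1=37  P2=44  P3=14  P4=55  P5=3  P6=12  P7=17
Waiting times: P1=31, P2=35, P3=3, P4=43, P5=0, P6=0, P7=12
Average waiting = (31+35+3+43+0+0+12) / 7 = 124/7 = 17.71

17.71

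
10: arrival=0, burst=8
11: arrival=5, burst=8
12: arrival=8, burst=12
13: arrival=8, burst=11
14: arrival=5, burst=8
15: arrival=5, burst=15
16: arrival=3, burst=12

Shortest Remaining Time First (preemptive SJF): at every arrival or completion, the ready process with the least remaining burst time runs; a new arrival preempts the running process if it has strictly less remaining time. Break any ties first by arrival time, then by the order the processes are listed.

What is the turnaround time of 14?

Timeline: | 10 0-8 | 11 8-16 | 14 16-24 | 13 24-35 | 16 35-47 | 12 47-59 | 15 59-74 |
Completion: 10=8  11=16  12=59  13=35  14=24  15=74  16=47
Turnaround(14) = completion − arrival = 24 − 5 = 19

19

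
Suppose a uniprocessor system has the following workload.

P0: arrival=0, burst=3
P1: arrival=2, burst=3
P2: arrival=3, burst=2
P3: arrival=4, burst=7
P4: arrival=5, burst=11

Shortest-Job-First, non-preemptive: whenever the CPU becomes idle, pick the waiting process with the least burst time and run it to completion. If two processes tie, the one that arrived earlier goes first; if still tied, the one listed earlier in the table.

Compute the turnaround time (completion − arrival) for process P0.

Timeline: | P0 0-3 | P2 3-5 | P1 5-8 | P3 8-15 | P4 15-26 |
Completion: P0=3  P1=8  P2=5  P3=15  P4=26
Turnaround (C−A): P0=3  P1=6  P2=2  P3=11  P4=21
Turnaround(P0) = completion − arrival = 3 − 0 = 3

3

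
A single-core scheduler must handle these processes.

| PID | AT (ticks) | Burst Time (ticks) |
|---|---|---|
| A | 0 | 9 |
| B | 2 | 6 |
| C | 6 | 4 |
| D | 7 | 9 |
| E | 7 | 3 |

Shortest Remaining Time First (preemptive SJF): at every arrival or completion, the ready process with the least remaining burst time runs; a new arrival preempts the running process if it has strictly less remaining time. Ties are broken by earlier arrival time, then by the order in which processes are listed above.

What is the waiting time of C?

Schedule: | A 0-2 | B 2-8 | E 8-11 | C 11-15 | A 15-22 | D 22-31 |
Completion: A=22  B=8  C=15  D=31  E=11
Turnaround (C−A): A=22  B=6  C=9  D=24  E=4
Waiting(C) = turnaround − burst = 9 − 4 = 5

5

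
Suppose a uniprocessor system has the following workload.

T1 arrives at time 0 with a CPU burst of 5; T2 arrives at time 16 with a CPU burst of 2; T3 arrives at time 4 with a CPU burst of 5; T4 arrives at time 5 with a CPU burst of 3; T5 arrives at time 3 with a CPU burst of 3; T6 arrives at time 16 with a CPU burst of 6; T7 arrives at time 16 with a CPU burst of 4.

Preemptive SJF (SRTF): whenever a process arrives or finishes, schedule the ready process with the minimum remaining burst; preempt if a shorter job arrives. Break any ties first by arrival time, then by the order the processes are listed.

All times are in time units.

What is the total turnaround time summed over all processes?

48

Gantt: | T1 0-5 | T5 5-8 | T4 8-11 | T3 11-16 | T2 16-18 | T7 18-22 | T6 22-28 |
Completion: T1=5  T2=18  T3=16  T4=11  T5=8  T6=28  T7=22
Turnaround = completion − arrival: T1=5, T2=2, T3=12, T4=6, T5=5, T6=12, T7=6
Total turnaround = 5 + 2 + 12 + 6 + 5 + 12 + 6 = 48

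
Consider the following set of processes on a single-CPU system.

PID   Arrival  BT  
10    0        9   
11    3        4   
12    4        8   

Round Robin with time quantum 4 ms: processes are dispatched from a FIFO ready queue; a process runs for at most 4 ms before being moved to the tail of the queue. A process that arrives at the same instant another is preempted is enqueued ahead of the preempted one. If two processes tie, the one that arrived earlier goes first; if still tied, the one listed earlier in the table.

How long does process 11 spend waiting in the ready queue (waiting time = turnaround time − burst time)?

1

Gantt: | 10 0-4 | 11 4-8 | 12 8-12 | 10 12-16 | 12 16-20 | 10 20-21 |
Completion: 10=21  11=8  12=20
Waiting(11) = turnaround − burst = 5 − 4 = 1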